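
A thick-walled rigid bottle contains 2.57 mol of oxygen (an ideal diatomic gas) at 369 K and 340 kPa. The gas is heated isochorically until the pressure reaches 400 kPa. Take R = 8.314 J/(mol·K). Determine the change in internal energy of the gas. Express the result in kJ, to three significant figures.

Constant volume ⇒ W = 0, so Q = ΔU = nCᵥΔT with Cᵥ = 5R/2 = 20.79 J/(mol·K).
At constant V, T₂/T₁ = P₂/P₁ ⇒ ΔT = T₁(P₂/P₁ − 1) = 369·(400/340 − 1) = 65.12 K.
ΔU = (2.57)(20.79)(65.12) = 3478 J.

ΔU ≈ 3.48 kJ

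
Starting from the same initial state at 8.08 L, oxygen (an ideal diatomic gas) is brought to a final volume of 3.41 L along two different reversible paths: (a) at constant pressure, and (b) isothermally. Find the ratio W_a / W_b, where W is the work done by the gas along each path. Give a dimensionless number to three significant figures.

Path (a) isobaric: W = P₁(V₂ − V₁) → W_a/(P₁V₁) = -0.578.
Path (b) isothermal: W = P₁V₁ ln(V₂/V₁) → W_b/(P₁V₁) = -0.8627.
W_a / W_b = -0.578 / -0.8627 = 0.67.

W_a / W_b ≈ 0.670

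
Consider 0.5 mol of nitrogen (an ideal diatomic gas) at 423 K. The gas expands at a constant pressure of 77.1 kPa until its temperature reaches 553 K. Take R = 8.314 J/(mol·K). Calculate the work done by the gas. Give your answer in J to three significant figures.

Isobaric: W = P ΔV = nR ΔT.
W = (0.5)(8.314)(553 − 423) = 540.4 J.

W ≈ 540 J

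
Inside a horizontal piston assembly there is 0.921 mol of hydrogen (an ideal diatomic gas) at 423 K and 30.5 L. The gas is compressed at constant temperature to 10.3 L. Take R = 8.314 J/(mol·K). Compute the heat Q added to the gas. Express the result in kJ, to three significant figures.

Isothermal ⇒ ΔU = 0, so Q = W = nRT ln(V₂/V₁).
Q = (0.921)(8.314)(423) ln(10.3/30.5) = 3239 × -1.086 = -3516 J.

Q ≈ -3.52 kJ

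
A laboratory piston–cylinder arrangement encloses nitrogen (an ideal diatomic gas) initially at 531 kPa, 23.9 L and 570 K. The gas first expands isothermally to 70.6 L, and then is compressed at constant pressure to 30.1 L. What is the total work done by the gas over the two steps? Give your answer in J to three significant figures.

W_total ≈ 6470 J

Step 1 (isothermal): W = P₁V₁ ln(V₂/V₁) = (12691) ln(70.6/23.9) = 13746 J.
After step 1: P = 179.8 kPa, V = 70.6 L, T = 570 K.
Step 2 (isobaric): W = PΔV = (179.8 kPa)(30.1 − 70.6 L) = -7280 J.
W_total = 13746 − 7280 = 6466 J.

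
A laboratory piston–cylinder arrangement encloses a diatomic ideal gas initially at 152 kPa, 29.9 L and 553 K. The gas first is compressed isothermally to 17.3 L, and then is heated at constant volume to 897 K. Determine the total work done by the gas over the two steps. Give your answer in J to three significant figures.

W_total ≈ -2490 J

Step 1 (isothermal): W = P₁V₁ ln(V₂/V₁) = (4545) ln(17.3/29.9) = -2487 J.
Step 2 (isochoric): W = 0 (constant volume).
W_total = -2487 + 0 = -2487 J.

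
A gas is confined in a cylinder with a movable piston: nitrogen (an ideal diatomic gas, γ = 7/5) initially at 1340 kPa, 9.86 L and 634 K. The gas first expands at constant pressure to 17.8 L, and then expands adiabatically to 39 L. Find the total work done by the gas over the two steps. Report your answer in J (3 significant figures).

W_total ≈ 26700 J

Step 1 (isobaric): W = PΔV = (1340 kPa)(17.8 − 9.86 L) = 10640 J.
After step 1: P = 1340 kPa, V = 17.8 L, T = 1145 K.
Step 2 (adiabatic): W = (P₁V₁ − P₂V₂)/(γ−1) = (23852 − 17429)/0.4 = 16058 J.
W_total = 10640 + 16058 = 26698 J.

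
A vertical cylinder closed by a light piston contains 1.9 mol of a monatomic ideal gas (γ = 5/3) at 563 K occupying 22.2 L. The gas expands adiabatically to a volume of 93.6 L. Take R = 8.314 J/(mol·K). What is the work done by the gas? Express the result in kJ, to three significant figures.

Adiabatic: TV^(γ−1) = const with γ = 5/3.
T₂ = T₁ (V₁/V₂)^(γ−1) = 563 × (22.2/93.6)^0.667 = 563 × 0.3832 = 215.7 K.
W_by = nCᵥ(T₁ − T₂) = (1.9)(12.47)(563 − 215.7) = 8229 J.

W ≈ 8.23 kJ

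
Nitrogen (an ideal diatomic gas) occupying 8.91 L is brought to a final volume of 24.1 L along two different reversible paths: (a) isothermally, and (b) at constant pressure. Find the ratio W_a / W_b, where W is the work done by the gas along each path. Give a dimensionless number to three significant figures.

W_a / W_b ≈ 0.584

Path (a) isothermal: W = P₁V₁ ln(V₂/V₁) → W_a/(P₁V₁) = 0.995.
Path (b) isobaric: W = P₁(V₂ − V₁) → W_b/(P₁V₁) = 1.705.
W_a / W_b = 0.995 / 1.705 = 0.5837.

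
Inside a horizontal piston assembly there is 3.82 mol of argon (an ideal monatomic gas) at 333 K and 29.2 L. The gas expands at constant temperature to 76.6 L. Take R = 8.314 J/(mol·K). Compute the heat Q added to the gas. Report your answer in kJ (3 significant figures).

Isothermal ⇒ ΔU = 0, so Q = W = nRT ln(V₂/V₁).
Q = (3.82)(8.314)(333) ln(76.6/29.2) = 10576 × 0.9644 = 10200 J.

Q ≈ 10.2 kJ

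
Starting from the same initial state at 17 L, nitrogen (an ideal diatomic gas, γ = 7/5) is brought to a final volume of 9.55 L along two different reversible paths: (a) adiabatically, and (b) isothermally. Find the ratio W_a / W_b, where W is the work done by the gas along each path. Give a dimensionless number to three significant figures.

Path (a) adiabatic: W = P₁V₁(1 − (V₁/V₂)^(γ−1))/(γ−1) → W_a/(P₁V₁) = -0.6486.
Path (b) isothermal: W = P₁V₁ ln(V₂/V₁) → W_b/(P₁V₁) = -0.5767.
W_a / W_b = -0.6486 / -0.5767 = 1.125.

W_a / W_b ≈ 1.12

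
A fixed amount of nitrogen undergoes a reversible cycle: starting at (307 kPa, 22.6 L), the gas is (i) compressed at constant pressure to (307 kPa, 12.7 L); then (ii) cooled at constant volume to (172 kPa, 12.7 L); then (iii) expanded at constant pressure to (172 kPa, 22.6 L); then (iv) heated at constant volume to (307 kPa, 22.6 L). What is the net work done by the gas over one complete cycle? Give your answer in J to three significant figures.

Constant-volume legs do no work.
W(i) = (307)(12.7 − 22.6) = -3039 J; W(iii) = (172)(22.6 − 12.7) = 1703 J.
W_net = -3039 + 1703 = -1337 J (the counter-clockwise enclosed area).

W_net ≈ -1340 J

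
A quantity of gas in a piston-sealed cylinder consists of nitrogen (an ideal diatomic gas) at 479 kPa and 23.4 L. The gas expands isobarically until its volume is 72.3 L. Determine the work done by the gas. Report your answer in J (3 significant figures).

W ≈ 23400 J

Isobaric: W = P ΔV.
W = (479 kPa)(72.3 − 23.4 L) = (479)(48.9) = 23423 J.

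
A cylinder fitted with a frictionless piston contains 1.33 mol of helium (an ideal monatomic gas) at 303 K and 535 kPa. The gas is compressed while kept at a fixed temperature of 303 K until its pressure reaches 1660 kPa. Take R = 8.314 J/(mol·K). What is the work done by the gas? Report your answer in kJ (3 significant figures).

Isothermal process: W = nRT ln(V₂/V₁) = nRT ln(P₁/P₂).
W = (1.33)(8.314)(303) × ln(535/1660)
  = 3350 × ln(0.3223) = 3350 × -1.132
W_by_gas = -3794 J.

W ≈ -3.79 kJ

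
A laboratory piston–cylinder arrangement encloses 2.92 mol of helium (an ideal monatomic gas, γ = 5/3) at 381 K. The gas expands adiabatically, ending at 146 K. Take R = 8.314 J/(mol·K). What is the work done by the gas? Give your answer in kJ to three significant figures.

Adiabatic ⇒ Q = 0, so W_by = −ΔU = nCᵥ(T₁ − T₂).
Cᵥ = 3R/2 = 12.47 J/(mol·K).
W = (2.92)(12.47)(381 − 146) = 8558 J.

W ≈ 8.56 kJ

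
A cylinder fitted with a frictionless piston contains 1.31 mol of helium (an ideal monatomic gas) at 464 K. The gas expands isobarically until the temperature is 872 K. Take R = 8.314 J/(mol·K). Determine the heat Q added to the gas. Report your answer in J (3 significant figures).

Q ≈ 11100 J

Isobaric: W = nRΔT = (1.31)(8.314)(408) = 4444 J.
ΔU = nCᵥΔT with Cᵥ = 3R/2: ΔU = (1.31)(12.47)(408) = 6666 J.
Q = ΔU + W = 6666 + 4444 = 11109 J.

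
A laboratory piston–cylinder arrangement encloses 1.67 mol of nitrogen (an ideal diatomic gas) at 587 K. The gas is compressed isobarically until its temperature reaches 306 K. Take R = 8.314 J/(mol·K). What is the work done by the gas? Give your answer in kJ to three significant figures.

Isobaric: W = P ΔV = nR ΔT.
W = (1.67)(8.314)(306 − 587) = -3902 J.

W ≈ -3.90 kJ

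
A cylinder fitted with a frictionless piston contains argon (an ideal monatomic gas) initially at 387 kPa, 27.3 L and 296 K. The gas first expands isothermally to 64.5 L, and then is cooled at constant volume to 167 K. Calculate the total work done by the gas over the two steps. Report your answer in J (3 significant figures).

W_total ≈ 9080 J

Step 1 (isothermal): W = P₁V₁ ln(V₂/V₁) = (10565) ln(64.5/27.3) = 9084 J.
Step 2 (isochoric): W = 0 (constant volume).
W_total = 9084 + 0 = 9084 J.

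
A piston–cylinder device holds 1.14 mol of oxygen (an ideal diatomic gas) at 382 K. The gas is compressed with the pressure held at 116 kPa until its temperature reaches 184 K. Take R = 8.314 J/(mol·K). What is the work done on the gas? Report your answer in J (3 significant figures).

W ≈ 1880 J

Isobaric: W = P ΔV = nR ΔT.
W = (1.14)(8.314)(184 − 382) = -1877 J.
Work on gas = −W_by = 1877 J.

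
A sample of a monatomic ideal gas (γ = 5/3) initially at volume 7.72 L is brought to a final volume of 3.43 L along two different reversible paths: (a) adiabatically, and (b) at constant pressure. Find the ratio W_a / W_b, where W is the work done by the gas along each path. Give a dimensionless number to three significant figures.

W_a / W_b ≈ 1.94

Path (a) adiabatic: W = P₁V₁(1 − (V₁/V₂)^(γ−1))/(γ−1) → W_a/(P₁V₁) = -1.076.
Path (b) isobaric: W = P₁(V₂ − V₁) → W_b/(P₁V₁) = -0.5557.
W_a / W_b = -1.076 / -0.5557 = 1.937.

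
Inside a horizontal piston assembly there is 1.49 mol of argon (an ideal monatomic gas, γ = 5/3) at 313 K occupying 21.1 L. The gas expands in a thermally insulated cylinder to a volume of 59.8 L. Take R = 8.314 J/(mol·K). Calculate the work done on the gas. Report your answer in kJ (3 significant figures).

W ≈ -2.91 kJ

Adiabatic: TV^(γ−1) = const with γ = 5/3.
T₂ = T₁ (V₁/V₂)^(γ−1) = 313 × (21.1/59.8)^0.667 = 313 × 0.4993 = 156.3 K.
W_by = nCᵥ(T₁ − T₂) = (1.49)(12.47)(313 − 156.3) = 2912 J.
Work on gas = −W_by = -2912 J.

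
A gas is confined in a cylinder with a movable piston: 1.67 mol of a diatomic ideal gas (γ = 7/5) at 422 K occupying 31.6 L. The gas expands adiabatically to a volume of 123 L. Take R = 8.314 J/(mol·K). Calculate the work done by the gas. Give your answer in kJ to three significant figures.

W ≈ 6.14 kJ

Adiabatic: TV^(γ−1) = const with γ = 7/5.
T₂ = T₁ (V₁/V₂)^(γ−1) = 422 × (31.6/123)^0.4 = 422 × 0.5806 = 245 K.
W_by = nCᵥ(T₁ − T₂) = (1.67)(20.79)(422 − 245) = 6143 J.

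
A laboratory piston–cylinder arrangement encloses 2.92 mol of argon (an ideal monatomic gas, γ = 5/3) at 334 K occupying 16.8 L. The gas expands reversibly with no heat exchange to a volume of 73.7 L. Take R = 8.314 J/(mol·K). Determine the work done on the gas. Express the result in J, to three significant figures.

Adiabatic: TV^(γ−1) = const with γ = 5/3.
T₂ = T₁ (V₁/V₂)^(γ−1) = 334 × (16.8/73.7)^0.667 = 334 × 0.3732 = 124.6 K.
W_by = nCᵥ(T₁ − T₂) = (2.92)(12.47)(334 − 124.6) = 7624 J.
Work on gas = −W_by = -7624 J.

W ≈ -7620 J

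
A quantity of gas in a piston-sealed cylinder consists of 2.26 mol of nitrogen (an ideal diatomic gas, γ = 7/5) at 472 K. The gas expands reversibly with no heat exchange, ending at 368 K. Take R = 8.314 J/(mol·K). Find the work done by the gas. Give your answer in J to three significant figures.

Adiabatic ⇒ Q = 0, so W_by = −ΔU = nCᵥ(T₁ − T₂).
Cᵥ = 5R/2 = 20.79 J/(mol·K).
W = (2.26)(20.79)(472 − 368) = 4885 J.

W ≈ 4890 J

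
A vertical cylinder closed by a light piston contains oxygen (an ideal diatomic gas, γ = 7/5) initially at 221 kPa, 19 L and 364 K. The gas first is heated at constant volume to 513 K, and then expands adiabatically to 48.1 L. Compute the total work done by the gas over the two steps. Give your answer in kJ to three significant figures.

W_total ≈ 4.59 kJ

Step 1 (isochoric): W = 0 (constant volume).
After step 1: P = 311.5 kPa (V unchanged).
Step 2 (adiabatic): W = (P₁V₁ − P₂V₂)/(γ−1) = (5918 − 4081)/0.4 = 4591 J.
W_total = 0 + 4591 = 4591 J.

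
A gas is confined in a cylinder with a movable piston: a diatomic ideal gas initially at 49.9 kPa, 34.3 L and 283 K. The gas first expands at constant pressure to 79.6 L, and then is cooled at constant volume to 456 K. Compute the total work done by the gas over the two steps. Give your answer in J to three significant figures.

Step 1 (isobaric): W = PΔV = (49.9 kPa)(79.6 − 34.3 L) = 2260 J.
Step 2 (isochoric): W = 0 (constant volume).
W_total = 2260 + 0 = 2260 J.

W_total ≈ 2260 J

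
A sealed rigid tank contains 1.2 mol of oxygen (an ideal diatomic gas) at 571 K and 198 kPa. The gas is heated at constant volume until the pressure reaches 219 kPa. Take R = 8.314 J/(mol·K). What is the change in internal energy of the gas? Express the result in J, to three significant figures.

ΔU ≈ 1510 J

Constant volume ⇒ W = 0, so Q = ΔU = nCᵥΔT with Cᵥ = 5R/2 = 20.79 J/(mol·K).
At constant V, T₂/T₁ = P₂/P₁ ⇒ ΔT = T₁(P₂/P₁ − 1) = 571·(219/198 − 1) = 60.56 K.
ΔU = (1.2)(20.79)(60.56) = 1511 J.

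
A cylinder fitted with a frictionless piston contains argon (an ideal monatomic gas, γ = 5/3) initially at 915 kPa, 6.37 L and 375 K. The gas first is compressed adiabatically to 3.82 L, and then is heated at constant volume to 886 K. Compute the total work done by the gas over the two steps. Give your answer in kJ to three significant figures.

W_total ≈ -3.55 kJ

Step 1 (adiabatic): W = (P₁V₁ − P₂V₂)/(γ−1) = (5829 − 8196)/0.667 = -3551 J.
Step 2 (isochoric): W = 0 (constant volume).
W_total = -3551 + 0 = -3551 J.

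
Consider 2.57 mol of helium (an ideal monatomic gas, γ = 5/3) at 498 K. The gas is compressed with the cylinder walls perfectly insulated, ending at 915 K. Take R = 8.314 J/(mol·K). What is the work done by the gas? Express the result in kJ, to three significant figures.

Adiabatic ⇒ Q = 0, so W_by = −ΔU = nCᵥ(T₁ − T₂).
Cᵥ = 3R/2 = 12.47 J/(mol·K).
W = (2.57)(12.47)(498 − 915) = -13365 J.

W ≈ -13.4 kJ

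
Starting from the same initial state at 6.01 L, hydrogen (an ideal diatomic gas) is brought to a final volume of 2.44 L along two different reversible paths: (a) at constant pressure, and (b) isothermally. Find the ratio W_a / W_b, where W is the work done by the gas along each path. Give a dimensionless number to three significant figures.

Path (a) isobaric: W = P₁(V₂ − V₁) → W_a/(P₁V₁) = -0.594.
Path (b) isothermal: W = P₁V₁ ln(V₂/V₁) → W_b/(P₁V₁) = -0.9014.
W_a / W_b = -0.594 / -0.9014 = 0.659.

W_a / W_b ≈ 0.659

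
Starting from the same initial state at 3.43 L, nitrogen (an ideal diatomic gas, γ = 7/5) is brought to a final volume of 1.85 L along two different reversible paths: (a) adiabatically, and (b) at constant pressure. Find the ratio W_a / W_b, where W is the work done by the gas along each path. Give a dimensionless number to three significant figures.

Path (a) adiabatic: W = P₁V₁(1 − (V₁/V₂)^(γ−1))/(γ−1) → W_a/(P₁V₁) = -0.7003.
Path (b) isobaric: W = P₁(V₂ − V₁) → W_b/(P₁V₁) = -0.4606.
W_a / W_b = -0.7003 / -0.4606 = 1.52.

W_a / W_b ≈ 1.52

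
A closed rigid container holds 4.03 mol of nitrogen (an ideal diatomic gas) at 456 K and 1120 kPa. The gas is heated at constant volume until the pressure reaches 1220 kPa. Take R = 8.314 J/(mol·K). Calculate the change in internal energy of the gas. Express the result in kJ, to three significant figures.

Constant volume ⇒ W = 0, so Q = ΔU = nCᵥΔT with Cᵥ = 5R/2 = 20.79 J/(mol·K).
At constant V, T₂/T₁ = P₂/P₁ ⇒ ΔT = T₁(P₂/P₁ − 1) = 456·(1220/1120 − 1) = 40.71 K.
ΔU = (4.03)(20.79)(40.71) = 3410 J.

ΔU ≈ 3.41 kJ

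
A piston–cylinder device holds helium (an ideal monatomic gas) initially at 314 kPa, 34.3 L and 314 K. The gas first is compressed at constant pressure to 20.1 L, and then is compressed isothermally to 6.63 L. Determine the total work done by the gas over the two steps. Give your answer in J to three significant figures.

Step 1 (isobaric): W = PΔV = (314 kPa)(20.1 − 34.3 L) = -4459 J.
After step 1: P = 314 kPa, V = 20.1 L, T = 184 K.
Step 2 (isothermal): W = P₁V₁ ln(V₂/V₁) = (6311) ln(6.63/20.1) = -7000 J.
W_total = -4459 − 7000 = -11459 J.

W_total ≈ -11500 J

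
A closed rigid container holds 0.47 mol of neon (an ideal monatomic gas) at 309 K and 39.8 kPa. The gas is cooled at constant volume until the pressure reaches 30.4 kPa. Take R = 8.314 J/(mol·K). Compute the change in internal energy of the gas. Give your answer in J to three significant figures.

ΔU ≈ -428 J

Constant volume ⇒ W = 0, so Q = ΔU = nCᵥΔT with Cᵥ = 3R/2 = 12.47 J/(mol·K).
At constant V, T₂/T₁ = P₂/P₁ ⇒ ΔT = T₁(P₂/P₁ − 1) = 309·(30.4/39.8 − 1) = -72.98 K.
ΔU = (0.47)(12.47)(-72.98) = -427.8 J.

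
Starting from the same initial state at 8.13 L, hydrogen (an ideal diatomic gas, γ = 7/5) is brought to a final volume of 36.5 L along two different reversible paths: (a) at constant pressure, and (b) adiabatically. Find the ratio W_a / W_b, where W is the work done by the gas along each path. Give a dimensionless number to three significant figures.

W_a / W_b ≈ 3.09

Path (a) isobaric: W = P₁(V₂ − V₁) → W_a/(P₁V₁) = 3.49.
Path (b) adiabatic: W = P₁V₁(1 − (V₁/V₂)^(γ−1))/(γ−1) → W_b/(P₁V₁) = 1.129.
W_a / W_b = 3.49 / 1.129 = 3.091.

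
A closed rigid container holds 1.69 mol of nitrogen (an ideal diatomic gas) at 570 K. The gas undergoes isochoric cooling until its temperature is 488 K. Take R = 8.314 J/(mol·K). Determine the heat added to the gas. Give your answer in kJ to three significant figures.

Constant volume ⇒ W = 0, so Q = ΔU = nCᵥΔT with Cᵥ = 5R/2 = 20.79 J/(mol·K).
ΔU = (1.69)(20.79)(488 − 570) = -2880 J.

Q ≈ -2.88 kJ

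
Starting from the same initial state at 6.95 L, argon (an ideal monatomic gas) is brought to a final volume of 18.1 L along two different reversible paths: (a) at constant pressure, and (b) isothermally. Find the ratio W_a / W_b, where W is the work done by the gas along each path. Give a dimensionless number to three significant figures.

Path (a) isobaric: W = P₁(V₂ − V₁) → W_a/(P₁V₁) = 1.604.
Path (b) isothermal: W = P₁V₁ ln(V₂/V₁) → W_b/(P₁V₁) = 0.9572.
W_a / W_b = 1.604 / 0.9572 = 1.676.

W_a / W_b ≈ 1.68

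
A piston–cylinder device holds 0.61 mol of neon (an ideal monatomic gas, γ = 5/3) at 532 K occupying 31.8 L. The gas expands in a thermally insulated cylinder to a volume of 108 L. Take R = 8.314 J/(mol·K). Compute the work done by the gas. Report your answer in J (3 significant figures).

Adiabatic: TV^(γ−1) = const with γ = 5/3.
T₂ = T₁ (V₁/V₂)^(γ−1) = 532 × (31.8/108)^0.667 = 532 × 0.4426 = 235.5 K.
W_by = nCᵥ(T₁ − T₂) = (0.61)(12.47)(532 − 235.5) = 2256 J.

W ≈ 2260 J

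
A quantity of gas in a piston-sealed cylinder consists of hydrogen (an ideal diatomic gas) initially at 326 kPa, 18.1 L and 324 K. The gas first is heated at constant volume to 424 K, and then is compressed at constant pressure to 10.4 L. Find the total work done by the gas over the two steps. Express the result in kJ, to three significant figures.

Step 1 (isochoric): W = 0 (constant volume).
After step 1: P = 426.6 kPa (V unchanged).
Step 2 (isobaric): W = PΔV = (426.6 kPa)(10.4 − 18.1 L) = -3285 J.
W_total = 0 − 3285 = -3285 J.

W_total ≈ -3.28 kJ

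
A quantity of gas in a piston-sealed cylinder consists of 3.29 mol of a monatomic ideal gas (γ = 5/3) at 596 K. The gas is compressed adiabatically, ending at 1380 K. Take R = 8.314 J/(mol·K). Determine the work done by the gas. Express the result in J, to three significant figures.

Adiabatic ⇒ Q = 0, so W_by = −ΔU = nCᵥ(T₁ − T₂).
Cᵥ = 3R/2 = 12.47 J/(mol·K).
W = (3.29)(12.47)(596 − 1380) = -32167 J.

W ≈ -32200 J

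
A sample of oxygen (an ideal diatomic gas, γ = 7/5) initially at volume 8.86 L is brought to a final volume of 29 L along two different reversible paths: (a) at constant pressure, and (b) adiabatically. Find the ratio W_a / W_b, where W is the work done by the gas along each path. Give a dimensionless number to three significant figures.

Path (a) isobaric: W = P₁(V₂ − V₁) → W_a/(P₁V₁) = 2.273.
Path (b) adiabatic: W = P₁V₁(1 − (V₁/V₂)^(γ−1))/(γ−1) → W_b/(P₁V₁) = 0.9442.
W_a / W_b = 2.273 / 0.9442 = 2.407.

W_a / W_b ≈ 2.41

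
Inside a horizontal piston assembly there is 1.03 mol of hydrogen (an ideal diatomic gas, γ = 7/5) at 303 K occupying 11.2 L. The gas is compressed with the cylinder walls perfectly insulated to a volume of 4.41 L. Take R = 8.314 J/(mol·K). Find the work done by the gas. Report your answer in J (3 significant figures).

W ≈ -2930 J

Adiabatic: TV^(γ−1) = const with γ = 7/5.
T₂ = T₁ (V₁/V₂)^(γ−1) = 303 × (11.2/4.41)^0.4 = 303 × 1.452 = 439.9 K.
W_by = nCᵥ(T₁ − T₂) = (1.03)(20.79)(303 − 439.9) = -2931 J.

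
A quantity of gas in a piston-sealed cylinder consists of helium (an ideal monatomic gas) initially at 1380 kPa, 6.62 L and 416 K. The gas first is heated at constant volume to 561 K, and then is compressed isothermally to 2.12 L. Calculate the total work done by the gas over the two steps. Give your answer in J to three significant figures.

Step 1 (isochoric): W = 0 (constant volume).
After step 1: P = 1861 kPa (V unchanged).
Step 2 (isothermal): W = P₁V₁ ln(V₂/V₁) = (12320) ln(2.12/6.62) = -14028 J.
W_total = 0 − 14028 = -14028 J.

W_total ≈ -14000 J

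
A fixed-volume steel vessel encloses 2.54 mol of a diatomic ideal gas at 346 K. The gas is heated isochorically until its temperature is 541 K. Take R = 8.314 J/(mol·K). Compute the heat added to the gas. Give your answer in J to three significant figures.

Q ≈ 10300 J

Constant volume ⇒ W = 0, so Q = ΔU = nCᵥΔT with Cᵥ = 5R/2 = 20.79 J/(mol·K).
ΔU = (2.54)(20.79)(541 − 346) = 10295 J.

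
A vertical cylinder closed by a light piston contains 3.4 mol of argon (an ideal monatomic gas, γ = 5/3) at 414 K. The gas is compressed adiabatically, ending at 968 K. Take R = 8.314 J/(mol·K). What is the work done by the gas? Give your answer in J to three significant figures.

Adiabatic ⇒ Q = 0, so W_by = −ΔU = nCᵥ(T₁ − T₂).
Cᵥ = 3R/2 = 12.47 J/(mol·K).
W = (3.4)(12.47)(414 − 968) = -23490 J.

W ≈ -23500 J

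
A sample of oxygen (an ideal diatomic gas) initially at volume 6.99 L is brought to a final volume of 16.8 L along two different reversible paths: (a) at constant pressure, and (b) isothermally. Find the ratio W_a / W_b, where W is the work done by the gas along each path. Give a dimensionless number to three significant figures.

Path (a) isobaric: W = P₁(V₂ − V₁) → W_a/(P₁V₁) = 1.403.
Path (b) isothermal: W = P₁V₁ ln(V₂/V₁) → W_b/(P₁V₁) = 0.8769.
W_a / W_b = 1.403 / 0.8769 = 1.6.

W_a / W_b ≈ 1.60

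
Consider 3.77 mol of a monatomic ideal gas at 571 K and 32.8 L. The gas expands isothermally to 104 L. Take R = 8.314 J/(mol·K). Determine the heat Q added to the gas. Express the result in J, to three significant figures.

Isothermal ⇒ ΔU = 0, so Q = W = nRT ln(V₂/V₁).
Q = (3.77)(8.314)(571) ln(104/32.8) = 17897 × 1.154 = 20653 J.

Q ≈ 20700 J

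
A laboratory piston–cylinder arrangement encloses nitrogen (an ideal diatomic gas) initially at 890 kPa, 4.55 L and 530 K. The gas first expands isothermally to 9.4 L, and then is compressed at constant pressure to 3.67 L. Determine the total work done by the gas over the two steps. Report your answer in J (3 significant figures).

W_total ≈ 470 J

Step 1 (isothermal): W = P₁V₁ ln(V₂/V₁) = (4050) ln(9.4/4.55) = 2938 J.
After step 1: P = 430.8 kPa, V = 9.4 L, T = 530 K.
Step 2 (isobaric): W = PΔV = (430.8 kPa)(3.67 − 9.4 L) = -2468 J.
W_total = 2938 − 2468 = 469.8 J.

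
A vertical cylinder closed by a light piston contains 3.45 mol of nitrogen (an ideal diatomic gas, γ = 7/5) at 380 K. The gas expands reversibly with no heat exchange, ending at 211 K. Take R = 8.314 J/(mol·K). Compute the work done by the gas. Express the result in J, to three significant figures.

W ≈ 12100 J

Adiabatic ⇒ Q = 0, so W_by = −ΔU = nCᵥ(T₁ − T₂).
Cᵥ = 5R/2 = 20.79 J/(mol·K).
W = (3.45)(20.79)(380 − 211) = 12119 J.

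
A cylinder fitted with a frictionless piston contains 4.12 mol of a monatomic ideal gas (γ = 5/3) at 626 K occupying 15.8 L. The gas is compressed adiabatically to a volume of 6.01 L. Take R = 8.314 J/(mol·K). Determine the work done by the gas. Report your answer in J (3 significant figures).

W ≈ -29100 J

Adiabatic: TV^(γ−1) = const with γ = 5/3.
T₂ = T₁ (V₁/V₂)^(γ−1) = 626 × (15.8/6.01)^0.667 = 626 × 1.905 = 1192 K.
W_by = nCᵥ(T₁ − T₂) = (4.12)(12.47)(626 − 1192) = -29103 J.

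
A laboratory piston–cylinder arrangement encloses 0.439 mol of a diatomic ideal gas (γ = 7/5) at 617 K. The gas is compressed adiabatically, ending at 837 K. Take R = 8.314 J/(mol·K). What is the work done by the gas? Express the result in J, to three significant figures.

Adiabatic ⇒ Q = 0, so W_by = −ΔU = nCᵥ(T₁ − T₂).
Cᵥ = 5R/2 = 20.79 J/(mol·K).
W = (0.439)(20.79)(617 − 837) = -2007 J.

W ≈ -2010 J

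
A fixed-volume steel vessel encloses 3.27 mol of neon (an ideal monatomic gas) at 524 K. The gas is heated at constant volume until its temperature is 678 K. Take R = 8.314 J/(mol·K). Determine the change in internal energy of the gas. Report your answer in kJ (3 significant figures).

Constant volume ⇒ W = 0, so Q = ΔU = nCᵥΔT with Cᵥ = 3R/2 = 12.47 J/(mol·K).
ΔU = (3.27)(12.47)(678 − 524) = 6280 J.

ΔU ≈ 6.28 kJ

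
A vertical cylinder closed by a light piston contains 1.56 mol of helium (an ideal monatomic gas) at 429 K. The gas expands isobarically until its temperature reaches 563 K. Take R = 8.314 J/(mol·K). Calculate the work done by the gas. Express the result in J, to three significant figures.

W ≈ 1740 J

Isobaric: W = P ΔV = nR ΔT.
W = (1.56)(8.314)(563 − 429) = 1738 J.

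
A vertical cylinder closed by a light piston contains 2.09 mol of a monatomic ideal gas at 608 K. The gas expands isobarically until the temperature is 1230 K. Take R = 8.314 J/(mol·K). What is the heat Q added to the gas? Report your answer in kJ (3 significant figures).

Isobaric: W = nRΔT = (2.09)(8.314)(622) = 10808 J.
ΔU = nCᵥΔT with Cᵥ = 3R/2: ΔU = (2.09)(12.47)(622) = 16212 J.
Q = ΔU + W = 16212 + 10808 = 27020 J.

Q ≈ 27.0 kJ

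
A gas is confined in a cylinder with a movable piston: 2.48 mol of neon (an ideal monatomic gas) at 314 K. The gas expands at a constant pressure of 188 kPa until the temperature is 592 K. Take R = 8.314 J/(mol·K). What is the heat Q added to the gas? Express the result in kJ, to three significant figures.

Q ≈ 14.3 kJ

Isobaric: W = nRΔT = (2.48)(8.314)(278) = 5732 J.
ΔU = nCᵥΔT with Cᵥ = 3R/2: ΔU = (2.48)(12.47)(278) = 8598 J.
Q = ΔU + W = 8598 + 5732 = 14330 J.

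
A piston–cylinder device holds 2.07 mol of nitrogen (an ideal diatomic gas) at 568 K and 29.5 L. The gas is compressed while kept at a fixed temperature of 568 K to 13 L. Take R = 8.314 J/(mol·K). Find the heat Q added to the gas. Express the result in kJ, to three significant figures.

Isothermal ⇒ ΔU = 0, so Q = W = nRT ln(V₂/V₁).
Q = (2.07)(8.314)(568) ln(13/29.5) = 9775 × -0.8194 = -8010 J.

Q ≈ -8.01 kJ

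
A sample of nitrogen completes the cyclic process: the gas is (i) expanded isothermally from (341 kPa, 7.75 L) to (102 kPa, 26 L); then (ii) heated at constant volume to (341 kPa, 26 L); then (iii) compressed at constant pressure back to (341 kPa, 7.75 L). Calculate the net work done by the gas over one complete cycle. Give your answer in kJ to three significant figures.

W_net ≈ -3.02 kJ

Leg (i): W = PᵢVᵢ ln(V_f/Vᵢ) = (2643) ln(26/7.75) = 3199 J.
Leg (ii): W = 0.
Leg (iii): W = PΔV = (341)(7.75 − 26) = -6223 J.
W_net = 3199 − 6223 = -3024 J.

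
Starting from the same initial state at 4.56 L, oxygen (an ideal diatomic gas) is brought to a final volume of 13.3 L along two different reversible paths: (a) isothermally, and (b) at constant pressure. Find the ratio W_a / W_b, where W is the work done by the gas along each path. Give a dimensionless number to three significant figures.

W_a / W_b ≈ 0.558

Path (a) isothermal: W = P₁V₁ ln(V₂/V₁) → W_a/(P₁V₁) = 1.07.
Path (b) isobaric: W = P₁(V₂ − V₁) → W_b/(P₁V₁) = 1.917.
W_a / W_b = 1.07 / 1.917 = 0.5585.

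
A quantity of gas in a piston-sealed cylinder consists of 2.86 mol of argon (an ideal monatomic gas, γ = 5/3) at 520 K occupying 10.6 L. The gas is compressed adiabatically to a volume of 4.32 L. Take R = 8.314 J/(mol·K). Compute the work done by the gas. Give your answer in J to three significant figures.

Adiabatic: TV^(γ−1) = const with γ = 5/3.
T₂ = T₁ (V₁/V₂)^(γ−1) = 520 × (10.6/4.32)^0.667 = 520 × 1.819 = 946 K.
W_by = nCᵥ(T₁ − T₂) = (2.86)(12.47)(520 − 946) = -15194 J.

W ≈ -15200 J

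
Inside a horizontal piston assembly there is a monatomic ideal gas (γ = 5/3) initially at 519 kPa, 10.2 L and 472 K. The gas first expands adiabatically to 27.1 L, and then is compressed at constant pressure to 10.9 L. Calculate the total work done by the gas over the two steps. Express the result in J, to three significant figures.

W_total ≈ 2150 J

Step 1 (adiabatic): W = (P₁V₁ − P₂V₂)/(γ−1) = (5294 − 2760)/0.667 = 3801 J.
After step 1: P = 101.8 kPa, V = 27.1 L, T = 246.1 K.
Step 2 (isobaric): W = PΔV = (101.8 kPa)(10.9 − 27.1 L) = -1650 J.
W_total = 3801 − 1650 = 2152 J.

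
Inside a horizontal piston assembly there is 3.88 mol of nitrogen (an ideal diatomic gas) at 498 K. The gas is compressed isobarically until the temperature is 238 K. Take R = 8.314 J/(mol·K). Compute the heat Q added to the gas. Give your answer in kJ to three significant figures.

Q ≈ -29.4 kJ

Isobaric: W = nRΔT = (3.88)(8.314)(-260) = -8387 J.
ΔU = nCᵥΔT with Cᵥ = 5R/2: ΔU = (3.88)(20.79)(-260) = -20968 J.
Q = ΔU + W = -20968 − 8387 = -29355 J.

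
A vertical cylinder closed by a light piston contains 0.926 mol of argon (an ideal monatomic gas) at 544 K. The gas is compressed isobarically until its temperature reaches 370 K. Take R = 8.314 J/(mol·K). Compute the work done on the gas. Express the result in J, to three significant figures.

W ≈ 1340 J

Isobaric: W = P ΔV = nR ΔT.
W = (0.926)(8.314)(370 − 544) = -1340 J.
Work on gas = −W_by = 1340 J.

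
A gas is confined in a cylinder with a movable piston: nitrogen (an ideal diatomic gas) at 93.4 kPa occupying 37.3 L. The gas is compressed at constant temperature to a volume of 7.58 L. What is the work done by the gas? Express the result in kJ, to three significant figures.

W ≈ -5.55 kJ

Isothermal: W = nRT ln(V₂/V₁) = P₁V₁ ln(V₂/V₁).
P₁V₁ = (93.4 kPa)(37.3 L) = 3484 J.
W = 3484 × ln(7.58/37.3) = 3484 × -1.593
W_by_gas = -5551 J.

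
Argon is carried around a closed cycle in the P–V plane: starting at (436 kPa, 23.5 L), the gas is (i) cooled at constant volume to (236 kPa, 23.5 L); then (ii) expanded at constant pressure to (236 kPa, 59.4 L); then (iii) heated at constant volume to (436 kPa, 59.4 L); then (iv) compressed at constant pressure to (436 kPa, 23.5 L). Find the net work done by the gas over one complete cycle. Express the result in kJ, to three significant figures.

Constant-volume legs do no work.
W(ii) = (236)(59.4 − 23.5) = 8472 J; W(iv) = (436)(23.5 − 59.4) = -15652 J.
W_net = 8472 − 15652 = -7180 J (the counter-clockwise enclosed area).

W_net ≈ -7.18 kJ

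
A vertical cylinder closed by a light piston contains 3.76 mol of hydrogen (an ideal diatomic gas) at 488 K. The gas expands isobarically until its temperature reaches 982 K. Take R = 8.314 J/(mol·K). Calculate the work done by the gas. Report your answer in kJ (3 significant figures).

W ≈ 15.4 kJ

Isobaric: W = P ΔV = nR ΔT.
W = (3.76)(8.314)(982 − 488) = 15443 J.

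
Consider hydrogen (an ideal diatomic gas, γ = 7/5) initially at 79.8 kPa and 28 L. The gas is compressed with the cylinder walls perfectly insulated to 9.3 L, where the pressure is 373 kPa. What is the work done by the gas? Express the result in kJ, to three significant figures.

W ≈ -3.09 kJ

Adiabatic: W = (P₁V₁ − P₂V₂)/(γ − 1) with γ = 7/5.
P₁V₁ = 2234 J, P₂V₂ = 3469 J.
W = (2234 − 3469) / 0.4 = -3086 J.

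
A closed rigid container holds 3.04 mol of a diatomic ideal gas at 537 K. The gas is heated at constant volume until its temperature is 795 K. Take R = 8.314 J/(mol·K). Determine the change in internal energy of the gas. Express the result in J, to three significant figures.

Constant volume ⇒ W = 0, so Q = ΔU = nCᵥΔT with Cᵥ = 5R/2 = 20.79 J/(mol·K).
ΔU = (3.04)(20.79)(795 − 537) = 16302 J.

ΔU ≈ 16300 J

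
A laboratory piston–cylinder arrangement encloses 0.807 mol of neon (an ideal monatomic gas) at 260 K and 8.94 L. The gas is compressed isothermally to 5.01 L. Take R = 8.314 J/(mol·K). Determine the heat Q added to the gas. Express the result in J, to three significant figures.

Q ≈ -1010 J

Isothermal ⇒ ΔU = 0, so Q = W = nRT ln(V₂/V₁).
Q = (0.807)(8.314)(260) ln(5.01/8.94) = 1744 × -0.5791 = -1010 J.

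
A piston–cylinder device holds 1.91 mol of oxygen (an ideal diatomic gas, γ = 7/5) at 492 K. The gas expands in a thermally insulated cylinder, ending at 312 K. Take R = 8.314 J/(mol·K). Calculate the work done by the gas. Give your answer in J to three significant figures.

Adiabatic ⇒ Q = 0, so W_by = −ΔU = nCᵥ(T₁ − T₂).
Cᵥ = 5R/2 = 20.79 J/(mol·K).
W = (1.91)(20.79)(492 − 312) = 7146 J.

W ≈ 7150 J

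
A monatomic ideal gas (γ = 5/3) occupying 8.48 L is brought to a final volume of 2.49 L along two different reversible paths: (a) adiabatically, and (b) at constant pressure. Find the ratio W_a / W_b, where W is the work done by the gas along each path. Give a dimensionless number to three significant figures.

W_a / W_b ≈ 2.68

Path (a) adiabatic: W = P₁V₁(1 − (V₁/V₂)^(γ−1))/(γ−1) → W_a/(P₁V₁) = -1.895.
Path (b) isobaric: W = P₁(V₂ − V₁) → W_b/(P₁V₁) = -0.7064.
W_a / W_b = -1.895 / -0.7064 = 2.683.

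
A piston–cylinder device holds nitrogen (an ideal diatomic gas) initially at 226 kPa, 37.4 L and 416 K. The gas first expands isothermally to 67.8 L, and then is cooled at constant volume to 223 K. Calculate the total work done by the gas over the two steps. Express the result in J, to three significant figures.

Step 1 (isothermal): W = P₁V₁ ln(V₂/V₁) = (8452) ln(67.8/37.4) = 5028 J.
Step 2 (isochoric): W = 0 (constant volume).
W_total = 5028 + 0 = 5028 J.

W_total ≈ 5030 J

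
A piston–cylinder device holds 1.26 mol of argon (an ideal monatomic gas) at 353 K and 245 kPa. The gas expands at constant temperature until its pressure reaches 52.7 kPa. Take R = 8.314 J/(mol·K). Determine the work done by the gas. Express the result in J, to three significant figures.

W ≈ 5680 J

Isothermal process: W = nRT ln(V₂/V₁) = nRT ln(P₁/P₂).
W = (1.26)(8.314)(353) × ln(245/52.7)
  = 3698 × ln(4.649) = 3698 × 1.537
W_by_gas = 5682 J.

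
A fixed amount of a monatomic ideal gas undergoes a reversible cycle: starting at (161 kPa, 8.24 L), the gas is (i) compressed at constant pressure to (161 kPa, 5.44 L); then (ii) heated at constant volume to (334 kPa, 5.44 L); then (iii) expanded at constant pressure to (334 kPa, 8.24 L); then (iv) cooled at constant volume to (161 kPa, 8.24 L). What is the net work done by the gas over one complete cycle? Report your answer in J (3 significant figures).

W_net ≈ 484 J

Constant-volume legs do no work.
W(i) = (161)(5.44 − 8.24) = -450.8 J; W(iii) = (334)(8.24 − 5.44) = 935.2 J.
W_net = -450.8 + 935.2 = 484.4 J (the clockwise enclosed area).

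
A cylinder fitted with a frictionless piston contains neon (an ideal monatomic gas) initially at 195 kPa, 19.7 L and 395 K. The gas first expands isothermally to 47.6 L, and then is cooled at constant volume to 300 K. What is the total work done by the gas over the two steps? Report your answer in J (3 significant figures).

W_total ≈ 3390 J

Step 1 (isothermal): W = P₁V₁ ln(V₂/V₁) = (3842) ln(47.6/19.7) = 3389 J.
Step 2 (isochoric): W = 0 (constant volume).
W_total = 3389 + 0 = 3389 J.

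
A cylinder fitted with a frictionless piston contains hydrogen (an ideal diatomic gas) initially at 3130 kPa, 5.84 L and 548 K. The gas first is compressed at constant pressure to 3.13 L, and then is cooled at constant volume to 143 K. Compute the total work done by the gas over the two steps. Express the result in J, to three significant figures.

Step 1 (isobaric): W = PΔV = (3130 kPa)(3.13 − 5.84 L) = -8482 J.
Step 2 (isochoric): W = 0 (constant volume).
W_total = -8482 + 0 = -8482 J.

W_total ≈ -8480 J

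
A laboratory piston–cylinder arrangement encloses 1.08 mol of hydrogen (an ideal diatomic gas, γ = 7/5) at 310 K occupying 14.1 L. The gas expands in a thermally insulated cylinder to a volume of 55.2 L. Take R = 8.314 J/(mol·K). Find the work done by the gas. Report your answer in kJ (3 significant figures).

W ≈ 2.93 kJ

Adiabatic: TV^(γ−1) = const with γ = 7/5.
T₂ = T₁ (V₁/V₂)^(γ−1) = 310 × (14.1/55.2)^0.4 = 310 × 0.5793 = 179.6 K.
W_by = nCᵥ(T₁ − T₂) = (1.08)(20.79)(310 − 179.6) = 2927 J.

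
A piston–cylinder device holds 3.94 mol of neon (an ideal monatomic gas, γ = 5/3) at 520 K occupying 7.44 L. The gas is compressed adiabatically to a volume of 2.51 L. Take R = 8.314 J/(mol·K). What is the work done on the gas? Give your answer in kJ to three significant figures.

Adiabatic: TV^(γ−1) = const with γ = 5/3.
T₂ = T₁ (V₁/V₂)^(γ−1) = 520 × (7.44/2.51)^0.667 = 520 × 2.063 = 1073 K.
W_by = nCᵥ(T₁ − T₂) = (3.94)(12.47)(520 − 1073) = -27172 J.
Work on gas = −W_by = 27172 J.

W ≈ 27.2 kJ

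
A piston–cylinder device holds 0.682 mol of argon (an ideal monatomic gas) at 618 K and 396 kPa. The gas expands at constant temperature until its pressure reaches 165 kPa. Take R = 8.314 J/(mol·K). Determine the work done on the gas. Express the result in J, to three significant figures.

Isothermal process: W = nRT ln(V₂/V₁) = nRT ln(P₁/P₂).
W = (0.682)(8.314)(618) × ln(396/165)
  = 3504 × ln(2.4) = 3504 × 0.8755
W_by_gas = 3068 J; work on gas = −W_by = -3068 J.

W ≈ -3070 J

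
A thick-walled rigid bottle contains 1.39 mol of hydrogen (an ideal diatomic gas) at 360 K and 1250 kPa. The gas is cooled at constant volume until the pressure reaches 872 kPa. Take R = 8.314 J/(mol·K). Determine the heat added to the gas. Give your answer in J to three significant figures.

Q ≈ -3150 J

Constant volume ⇒ W = 0, so Q = ΔU = nCᵥΔT with Cᵥ = 5R/2 = 20.79 J/(mol·K).
At constant V, T₂/T₁ = P₂/P₁ ⇒ ΔT = T₁(P₂/P₁ − 1) = 360·(872/1250 − 1) = -108.9 K.
ΔU = (1.39)(20.79)(-108.9) = -3145 J.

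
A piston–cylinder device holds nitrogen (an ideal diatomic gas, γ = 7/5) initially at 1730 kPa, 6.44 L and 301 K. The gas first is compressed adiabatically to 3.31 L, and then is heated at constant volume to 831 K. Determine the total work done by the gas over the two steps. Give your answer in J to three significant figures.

W_total ≈ -8500 J

Step 1 (adiabatic): W = (P₁V₁ − P₂V₂)/(γ−1) = (11141 − 14540)/0.4 = -8496 J.
Step 2 (isochoric): W = 0 (constant volume).
W_total = -8496 + 0 = -8496 J.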